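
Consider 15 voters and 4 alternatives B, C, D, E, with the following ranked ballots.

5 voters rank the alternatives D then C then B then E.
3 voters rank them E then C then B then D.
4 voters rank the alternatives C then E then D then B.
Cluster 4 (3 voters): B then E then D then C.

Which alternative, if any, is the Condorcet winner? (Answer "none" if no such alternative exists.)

none

Head-to-head results (15 voters):
B–C: C 12–3.
B vs D: D, 9–6.
B vs E: B wins 8–7.
C vs D: D wins 8–7.
C vs E: C wins 9–6.
D vs E: E, 10–5.
Each alternative drops at least one matchup (B loses to C; C loses to D; D loses to E; E loses to B); the cycle B > E > D > B rules out a Condorcet winner.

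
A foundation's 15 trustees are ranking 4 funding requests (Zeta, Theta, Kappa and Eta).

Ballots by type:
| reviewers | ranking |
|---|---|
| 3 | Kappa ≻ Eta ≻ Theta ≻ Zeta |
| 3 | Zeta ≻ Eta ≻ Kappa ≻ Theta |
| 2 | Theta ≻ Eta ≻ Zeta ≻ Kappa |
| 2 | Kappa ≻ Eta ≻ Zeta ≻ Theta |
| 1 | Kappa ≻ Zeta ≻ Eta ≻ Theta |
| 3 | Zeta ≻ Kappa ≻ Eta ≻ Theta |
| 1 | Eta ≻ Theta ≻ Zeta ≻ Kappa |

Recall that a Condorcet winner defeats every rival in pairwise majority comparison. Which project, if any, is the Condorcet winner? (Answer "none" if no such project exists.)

none

Pairwise majorities:
Zeta vs Theta: Zeta wins 9–6.
Zeta vs Kappa: Zeta wins 9–6.
Zeta vs Eta: Eta, 8–7.
Theta–Kappa: Kappa 12–3.
Theta vs Eta: Eta, 13–2.
Kappa vs Eta: Kappa, 9–6.
Every project loses at least once (Zeta loses to Eta; Theta loses to Zeta; Kappa loses to Zeta; Eta loses to Kappa). The majority relation contains the cycle Zeta → Kappa → Eta → Zeta, so there is no Condorcet winner.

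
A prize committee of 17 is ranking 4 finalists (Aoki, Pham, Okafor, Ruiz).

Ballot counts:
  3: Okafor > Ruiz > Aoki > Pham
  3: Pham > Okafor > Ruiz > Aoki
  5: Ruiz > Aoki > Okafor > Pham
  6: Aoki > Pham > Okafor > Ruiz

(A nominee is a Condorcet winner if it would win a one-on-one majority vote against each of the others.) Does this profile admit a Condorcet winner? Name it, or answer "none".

none

Pairwise majorities:
Aoki vs Pham: Aoki, 14–3.
Aoki–Okafor: Aoki 11–6.
Aoki vs Ruiz: Ruiz, 11–6.
Pham vs Okafor: Pham wins 9–8.
Pham–Ruiz: Pham 9–8.
Okafor vs Ruiz: Okafor wins 12–5.
No nominee is unbeaten: Aoki loses to Ruiz; Pham loses to Aoki; Okafor loses to Aoki; Ruiz loses to Pham. In particular Aoki → Pham → Ruiz → Aoki is a majority cycle — no Condorcet winner exists.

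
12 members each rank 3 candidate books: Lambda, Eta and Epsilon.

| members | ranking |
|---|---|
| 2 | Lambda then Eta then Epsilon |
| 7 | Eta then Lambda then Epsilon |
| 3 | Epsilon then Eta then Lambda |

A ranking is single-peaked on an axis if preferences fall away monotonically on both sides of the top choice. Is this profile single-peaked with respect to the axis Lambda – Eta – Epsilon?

Axis positions: Lambda=1, Eta=2, Epsilon=3.
Cluster 1 (peak Lambda at position 1): ranking walks positions 1-2-3, expanding outward from the peak — single-peaked.
Cluster 2 (peak Eta at position 2): ranking walks positions 2-1-3, expanding outward from the peak — single-peaked.
Cluster 3 (peak Epsilon at position 3): ranking walks positions 3-2-1, expanding outward from the peak — single-peaked.
Every ranking is single-peaked on this axis.

yes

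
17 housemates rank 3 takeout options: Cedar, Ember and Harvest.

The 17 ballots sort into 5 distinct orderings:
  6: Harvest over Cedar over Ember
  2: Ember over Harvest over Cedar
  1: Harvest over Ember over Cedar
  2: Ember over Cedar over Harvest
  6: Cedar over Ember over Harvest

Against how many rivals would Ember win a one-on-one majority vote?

Ember against each rival (17 friends):
Ember vs Cedar: Ember is ranked higher on 2+1+2 = 5 ballots, Cedar on 12. Cedar wins 12–5.
Ember vs Harvest: 2+2+6 = 10 for Ember, 7 for Harvest — Ember by 10–7.
Ember beats Harvest; loses to Cedar — 1 pairwise win.

1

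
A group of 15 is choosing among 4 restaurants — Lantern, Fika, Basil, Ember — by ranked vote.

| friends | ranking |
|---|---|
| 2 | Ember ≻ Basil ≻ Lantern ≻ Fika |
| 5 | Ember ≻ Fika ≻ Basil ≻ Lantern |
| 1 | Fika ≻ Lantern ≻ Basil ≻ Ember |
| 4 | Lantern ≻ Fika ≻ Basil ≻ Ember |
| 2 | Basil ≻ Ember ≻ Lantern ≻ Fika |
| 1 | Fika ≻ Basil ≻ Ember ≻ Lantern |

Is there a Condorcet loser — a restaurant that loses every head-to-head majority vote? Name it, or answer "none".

Pairwise majorities:
Lantern vs Fika: Lantern preferred on 2+4+2 = 8 ballots; Lantern wins 8–7.
Lantern vs Basil: 5 to 10, Basil.
Lantern vs Ember: Ember wins 10–5.
Fika–Basil: Fika 11–4.
Fika vs Ember: 6 to 9, Ember.
Basil vs Ember: Basil, 8–7.
No restaurant is winless: Lantern beats Fika; Fika beats Basil; Basil beats Lantern; Ember beats Lantern. There is no Condorcet loser.

none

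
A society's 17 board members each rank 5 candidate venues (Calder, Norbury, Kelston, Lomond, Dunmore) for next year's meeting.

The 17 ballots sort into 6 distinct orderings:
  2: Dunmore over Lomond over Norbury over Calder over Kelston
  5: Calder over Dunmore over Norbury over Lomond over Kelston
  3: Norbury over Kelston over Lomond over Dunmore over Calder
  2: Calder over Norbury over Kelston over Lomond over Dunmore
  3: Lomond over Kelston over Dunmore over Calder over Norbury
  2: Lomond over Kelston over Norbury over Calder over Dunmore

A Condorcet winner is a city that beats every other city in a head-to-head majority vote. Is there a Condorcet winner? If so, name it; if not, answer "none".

Pairwise majorities:
Calder vs Norbury: Calder, 10–7.
Calder vs Kelston: Calder wins 9–8.
Calder–Lomond: Lomond 10–7.
Calder vs Dunmore: Calder, 9–8.
Norbury–Kelston: Norbury 12–5.
Norbury–Lomond: Norbury 10–7.
Norbury vs Dunmore: Dunmore wins 10–7.
Kelston–Lomond: Lomond 12–5.
Kelston vs Dunmore: Kelston wins 10–7.
Lomond vs Dunmore: Lomond, 10–7.
Each city drops at least one matchup (Calder loses to Lomond; Norbury loses to Calder; Kelston loses to Calder; Lomond loses to Norbury; Dunmore loses to Calder); the cycle Calder → Norbury → Lomond → Calder rules out a Condorcet winner.

none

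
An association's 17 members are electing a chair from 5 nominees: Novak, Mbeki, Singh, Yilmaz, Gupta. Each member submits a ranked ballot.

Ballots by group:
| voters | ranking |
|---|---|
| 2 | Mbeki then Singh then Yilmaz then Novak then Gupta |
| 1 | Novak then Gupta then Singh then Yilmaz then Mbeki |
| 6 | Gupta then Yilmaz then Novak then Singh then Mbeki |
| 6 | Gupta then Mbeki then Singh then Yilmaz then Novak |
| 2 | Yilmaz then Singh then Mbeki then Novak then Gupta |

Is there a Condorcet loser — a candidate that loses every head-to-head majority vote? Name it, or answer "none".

Novak

Pairwise majorities:
Novak vs Mbeki: Mbeki wins 10–7.
Novak vs Singh: 7 to 10, Singh.
Novak–Yilmaz: Yilmaz 16–1.
Novak vs Gupta: Gupta wins 12–5.
Mbeki–Singh: Singh 9–8.
Mbeki vs Yilmaz: 2+6 = 8 for Mbeki, 9 for Yilmaz — Yilmaz by 9–8.
Mbeki vs Gupta: 4 to 13, Gupta.
Singh vs Yilmaz: 2+1+6 = 9 for Singh, 8 for Yilmaz — Singh by 9–8.
Singh vs Gupta: Gupta, 13–4.
Yilmaz vs Gupta: Gupta wins 13–4.
Novak is beaten in every head-to-head and is the Condorcet loser.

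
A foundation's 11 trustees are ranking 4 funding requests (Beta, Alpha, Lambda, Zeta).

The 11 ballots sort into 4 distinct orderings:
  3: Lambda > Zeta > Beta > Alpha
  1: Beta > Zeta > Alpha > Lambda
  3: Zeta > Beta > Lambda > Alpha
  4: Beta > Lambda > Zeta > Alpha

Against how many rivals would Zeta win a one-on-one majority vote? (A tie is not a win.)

Zeta against each rival (11 reviewers):
Zeta vs Beta: Zeta is ranked higher on 3+3 = 6 ballots, Beta on 5. Zeta wins 6–5.
Zeta–Alpha: Zeta 11–0.
Zeta vs Lambda: 1+3 = 4 for Zeta, 7 for Lambda — Lambda by 7–4.
Zeta beats Beta, Alpha; loses to Lambda — 2 pairwise wins.

2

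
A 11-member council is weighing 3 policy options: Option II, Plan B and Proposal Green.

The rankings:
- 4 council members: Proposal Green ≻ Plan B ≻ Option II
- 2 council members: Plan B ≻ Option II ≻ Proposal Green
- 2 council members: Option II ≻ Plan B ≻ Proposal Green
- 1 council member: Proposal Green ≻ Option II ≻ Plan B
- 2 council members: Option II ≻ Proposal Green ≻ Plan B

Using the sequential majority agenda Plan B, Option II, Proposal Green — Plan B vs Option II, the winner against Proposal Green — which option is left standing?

Round 1: Plan B vs Option II — 6–5, Plan B advances.
Round 2: Plan B vs Proposal Green — 4–7, Proposal Green advances.
Proposal Green survives the agenda.

Proposal Green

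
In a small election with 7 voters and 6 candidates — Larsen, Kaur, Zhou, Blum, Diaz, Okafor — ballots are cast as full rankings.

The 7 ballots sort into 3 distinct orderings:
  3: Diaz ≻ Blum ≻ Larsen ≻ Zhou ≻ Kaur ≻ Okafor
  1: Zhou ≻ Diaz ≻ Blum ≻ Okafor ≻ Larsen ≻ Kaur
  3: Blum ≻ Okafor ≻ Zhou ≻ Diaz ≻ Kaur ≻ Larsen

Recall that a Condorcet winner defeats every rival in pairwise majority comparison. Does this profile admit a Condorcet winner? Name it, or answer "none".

Pairwise majorities:
Larsen vs Kaur: Larsen preferred on 3+1 = 4 ballots; Larsen wins 4–3.
Larsen vs Zhou: Larsen is ranked higher on 3 ballots, Zhou on 4. Zhou wins 4–3.
Larsen vs Blum: 0 for Larsen, 7 for Blum — Blum by 7–0.
Larsen vs Diaz: 0 for Larsen, 7 for Diaz — Diaz by 7–0.
Larsen vs Okafor: Larsen is ranked higher on 3 ballots, Okafor on 4. Okafor wins 4–3.
Kaur vs Zhou: Kaur is ranked higher on 0 ballots, Zhou on 7. Zhou wins 7–0.
Kaur vs Blum: Kaur is ranked higher on 0 ballots, Blum on 7. Blum wins 7–0.
Kaur vs Diaz: 0 to 7, Diaz.
Kaur vs Okafor: Kaur preferred on 3 ballots; Okafor wins 4–3.
Zhou vs Blum: 1 to 6, Blum.
Zhou vs Diaz: 1+3 = 4 for Zhou, 3 for Diaz — Zhou by 4–3.
Zhou vs Okafor: Zhou preferred on 3+1 = 4 ballots; Zhou wins 4–3.
Blum vs Diaz: Blum preferred on 3 ballots; Diaz wins 4–3.
Blum vs Okafor: Blum is ranked higher on 3+1+3 = 7 ballots, Okafor on 0. Blum wins 7–0.
Diaz vs Okafor: 3+1 = 4 for Diaz, 3 for Okafor — Diaz by 4–3.
Each candidate drops at least one matchup (Larsen loses to Zhou; Kaur loses to Larsen; Zhou loses to Blum; Blum loses to Diaz; Diaz loses to Zhou; Okafor loses to Zhou); the cycle Zhou → Diaz → Blum → Zhou rules out a Condorcet winner.

none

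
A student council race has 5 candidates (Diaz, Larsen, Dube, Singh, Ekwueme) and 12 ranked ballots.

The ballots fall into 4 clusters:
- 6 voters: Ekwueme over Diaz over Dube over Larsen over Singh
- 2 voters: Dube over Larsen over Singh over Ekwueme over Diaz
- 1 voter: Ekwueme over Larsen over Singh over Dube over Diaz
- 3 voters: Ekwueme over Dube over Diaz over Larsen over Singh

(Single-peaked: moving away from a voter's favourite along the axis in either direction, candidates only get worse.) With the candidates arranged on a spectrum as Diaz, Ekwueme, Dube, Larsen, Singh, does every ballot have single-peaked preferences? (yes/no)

Axis positions: Diaz=1, Ekwueme=2, Dube=3, Larsen=4, Singh=5.
Cluster 1 (peak Ekwueme at position 2): ranking walks positions 2-1-3-4-5, expanding outward from the peak — single-peaked.
Cluster 2 (peak Dube at position 3): ranking walks positions 3-4-5-2-1, expanding outward from the peak — single-peaked.
Cluster 3: ranking walks positions 2-4-5-3-1; Larsen is ranked above Dube even though Dube lies between Larsen and the peak Ekwueme on the axis — preferences dip and rise again. Not single-peaked.
Cluster 4 (peak Ekwueme at position 2): ranking walks positions 2-3-1-4-5, expanding outward from the peak — single-peaked.
Cluster 3 violates single-peakedness, so the profile is not single-peaked on this axis.

no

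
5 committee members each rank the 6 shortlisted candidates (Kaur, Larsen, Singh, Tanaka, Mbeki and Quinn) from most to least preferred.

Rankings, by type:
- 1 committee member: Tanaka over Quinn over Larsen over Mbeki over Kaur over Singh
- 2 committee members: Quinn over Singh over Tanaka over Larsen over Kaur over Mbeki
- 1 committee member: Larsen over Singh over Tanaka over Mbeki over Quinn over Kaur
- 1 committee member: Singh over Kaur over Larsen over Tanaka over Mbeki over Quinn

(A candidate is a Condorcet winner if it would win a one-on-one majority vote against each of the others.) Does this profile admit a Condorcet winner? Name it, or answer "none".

none

Check each pair by majority over 5 ballots:
Kaur–Larsen: Larsen 4–1.
Kaur vs Singh: Singh, 4–1.
Kaur–Tanaka: Tanaka 4–1.
Kaur vs Mbeki: Kaur, 3–2.
Kaur vs Quinn: 1 for Kaur, 4 for Quinn — Quinn by 4–1.
Larsen vs Singh: Singh, 3–2.
Larsen vs Tanaka: Tanaka wins 3–2.
Larsen vs Mbeki: 1+2+1+1 = 5 for Larsen, 0 for Mbeki — Larsen by 5–0.
Larsen vs Quinn: 1+1 = 2 for Larsen, 3 for Quinn — Quinn by 3–2.
Singh vs Tanaka: 4 to 1, Singh.
Singh vs Mbeki: Singh, 4–1.
Singh vs Quinn: 1+1 = 2 for Singh, 3 for Quinn — Quinn by 3–2.
Tanaka vs Mbeki: 1+2+1+1 = 5 for Tanaka, 0 for Mbeki — Tanaka by 5–0.
Tanaka–Quinn: Tanaka 3–2.
Mbeki vs Quinn: Quinn, 3–2.
Every candidate loses at least once (Kaur loses to Larsen; Larsen loses to Singh; Singh loses to Quinn; Tanaka loses to Singh; Mbeki loses to Kaur; Quinn loses to Tanaka). The majority relation contains the cycle Singh beats Tanaka beats Quinn beats Singh, so there is no Condorcet winner.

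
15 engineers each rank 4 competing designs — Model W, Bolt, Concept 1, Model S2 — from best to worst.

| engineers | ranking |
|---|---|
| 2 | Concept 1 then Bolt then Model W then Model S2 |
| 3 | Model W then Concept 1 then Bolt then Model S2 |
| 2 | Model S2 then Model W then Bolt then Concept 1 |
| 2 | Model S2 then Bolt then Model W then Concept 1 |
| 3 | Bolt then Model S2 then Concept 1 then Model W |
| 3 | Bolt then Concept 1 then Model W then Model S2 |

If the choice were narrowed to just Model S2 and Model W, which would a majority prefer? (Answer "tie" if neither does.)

Ballots ranking Model S2 above Model W: 2 + 2 + 3 = 7.
Ballots ranking Model W above Model S2: 15 − 7 = 8.
Model W wins the head-to-head 8–7.

Model W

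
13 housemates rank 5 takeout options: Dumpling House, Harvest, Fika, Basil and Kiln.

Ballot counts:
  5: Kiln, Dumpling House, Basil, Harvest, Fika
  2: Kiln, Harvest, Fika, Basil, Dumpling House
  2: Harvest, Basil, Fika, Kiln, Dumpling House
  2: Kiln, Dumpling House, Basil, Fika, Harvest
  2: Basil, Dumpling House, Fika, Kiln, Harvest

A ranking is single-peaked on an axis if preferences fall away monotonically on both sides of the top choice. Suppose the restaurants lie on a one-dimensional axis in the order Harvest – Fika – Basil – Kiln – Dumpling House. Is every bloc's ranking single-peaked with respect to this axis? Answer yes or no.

Axis positions: Harvest=1, Fika=2, Basil=3, Kiln=4, Dumpling House=5.
Bloc 1: ranking walks positions 4-5-3-1-2; Harvest is ranked above Fika even though Fika lies between Harvest and the peak Kiln on the axis — preferences dip and rise again. Not single-peaked.
Bloc 2: ranking walks positions 4-1-2-3-5; Harvest is ranked above Basil even though Basil lies between Harvest and the peak Kiln on the axis — preferences dip and rise again. Not single-peaked.
Bloc 3: ranking walks positions 1-3-2-4-5; Basil is ranked above Fika even though Fika lies between Basil and the peak Harvest on the axis — preferences dip and rise again. Not single-peaked.
Bloc 4 (peak Kiln at position 4): ranking walks positions 4-5-3-2-1, expanding outward from the peak — single-peaked.
Bloc 5: ranking walks positions 3-5-2-4-1; Dumpling House is ranked above Kiln even though Kiln lies between Dumpling House and the peak Basil on the axis — preferences dip and rise again. Not single-peaked.
Bloc 1 violates single-peakedness, so the profile is not single-peaked on this axis.

no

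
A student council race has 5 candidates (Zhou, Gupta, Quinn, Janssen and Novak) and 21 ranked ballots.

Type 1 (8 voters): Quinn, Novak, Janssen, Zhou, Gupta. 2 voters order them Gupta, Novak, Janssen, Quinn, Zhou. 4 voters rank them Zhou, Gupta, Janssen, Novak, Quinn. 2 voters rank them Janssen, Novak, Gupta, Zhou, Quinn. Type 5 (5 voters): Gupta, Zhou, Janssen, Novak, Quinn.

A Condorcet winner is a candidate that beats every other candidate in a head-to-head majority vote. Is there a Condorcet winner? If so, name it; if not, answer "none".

none

Check each pair by majority over 21 ballots:
Zhou vs Gupta: Zhou, 12–9.
Zhou vs Quinn: Zhou, 11–10.
Zhou vs Janssen: Janssen wins 12–9.
Zhou vs Novak: Novak, 12–9.
Gupta vs Quinn: Gupta wins 13–8.
Gupta–Janssen: Gupta 11–10.
Gupta vs Novak: Gupta wins 11–10.
Quinn vs Janssen: Janssen, 13–8.
Quinn–Novak: Novak 13–8.
Janssen vs Novak: Janssen, 11–10.
Every candidate loses at least once (Zhou loses to Janssen; Gupta loses to Zhou; Quinn loses to Zhou; Janssen loses to Gupta; Novak loses to Gupta). The majority relation contains the cycle Zhou → Gupta → Janssen → Zhou, so there is no Condorcet winner.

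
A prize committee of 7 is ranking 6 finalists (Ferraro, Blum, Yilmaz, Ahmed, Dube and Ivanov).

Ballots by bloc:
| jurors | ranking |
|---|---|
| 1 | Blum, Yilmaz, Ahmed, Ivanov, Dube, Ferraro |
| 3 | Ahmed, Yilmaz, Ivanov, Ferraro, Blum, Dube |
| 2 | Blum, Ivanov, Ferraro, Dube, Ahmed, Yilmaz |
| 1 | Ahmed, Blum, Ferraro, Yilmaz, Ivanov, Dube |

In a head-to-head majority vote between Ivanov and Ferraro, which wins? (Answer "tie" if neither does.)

Ballots ranking Ivanov above Ferraro: 1 + 3 + 2 = 6.
Ballots ranking Ferraro above Ivanov: 7 − 6 = 1.
Ivanov wins the head-to-head 6–1.

Ivanov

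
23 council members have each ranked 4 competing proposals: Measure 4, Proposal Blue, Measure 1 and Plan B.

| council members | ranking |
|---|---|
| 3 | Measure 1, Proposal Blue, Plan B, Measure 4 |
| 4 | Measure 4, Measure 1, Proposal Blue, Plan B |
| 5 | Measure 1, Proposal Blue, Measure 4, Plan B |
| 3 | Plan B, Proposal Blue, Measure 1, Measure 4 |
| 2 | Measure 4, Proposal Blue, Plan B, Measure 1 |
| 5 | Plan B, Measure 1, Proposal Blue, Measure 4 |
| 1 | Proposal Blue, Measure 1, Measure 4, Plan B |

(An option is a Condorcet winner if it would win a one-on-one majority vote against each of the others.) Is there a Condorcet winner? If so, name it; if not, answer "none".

Measure 1

Head-to-head results (23 council members):
Measure 4 vs Proposal Blue: Measure 4 is ranked higher on 4+2 = 6 ballots, Proposal Blue on 17. Proposal Blue wins 17–6.
Measure 4 vs Measure 1: 4+2 = 6 for Measure 4, 17 for Measure 1 — Measure 1 by 17–6.
Measure 4 vs Plan B: Measure 4 is ranked higher on 4+5+2+1 = 12 ballots, Plan B on 11. Measure 4 wins 12–11.
Proposal Blue vs Measure 1: Proposal Blue preferred on 3+2+1 = 6 ballots; Measure 1 wins 17–6.
Proposal Blue vs Plan B: 15 to 8, Proposal Blue.
Measure 1 vs Plan B: 3+4+5+1 = 13 for Measure 1, 10 for Plan B — Measure 1 by 13–10.
Measure 1 beats each of Measure 4, Proposal Blue, Plan B — Measure 1 is the Condorcet winner.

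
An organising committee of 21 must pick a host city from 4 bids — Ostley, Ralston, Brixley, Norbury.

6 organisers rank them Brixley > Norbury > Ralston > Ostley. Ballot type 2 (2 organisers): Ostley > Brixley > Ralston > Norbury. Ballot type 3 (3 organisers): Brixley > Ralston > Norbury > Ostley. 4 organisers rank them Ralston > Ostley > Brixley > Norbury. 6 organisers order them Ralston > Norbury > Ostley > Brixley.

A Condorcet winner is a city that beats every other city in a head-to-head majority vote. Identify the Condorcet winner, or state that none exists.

Check each pair by majority over 21 ballots:
Ostley–Ralston: Ralston 19–2.
Ostley–Brixley: Ostley 12–9.
Ostley–Norbury: Norbury 15–6.
Ralston–Brixley: Brixley 11–10.
Ralston vs Norbury: 15 to 6, Ralston.
Brixley vs Norbury: 6+2+3+4 = 15 for Brixley, 6 for Norbury — Brixley by 15–6.
Each city drops at least one matchup (Ostley loses to Ralston; Ralston loses to Brixley; Brixley loses to Ostley; Norbury loses to Ralston); the cycle Ostley → Brixley → Ralston → Ostley rules out a Condorcet winner.

none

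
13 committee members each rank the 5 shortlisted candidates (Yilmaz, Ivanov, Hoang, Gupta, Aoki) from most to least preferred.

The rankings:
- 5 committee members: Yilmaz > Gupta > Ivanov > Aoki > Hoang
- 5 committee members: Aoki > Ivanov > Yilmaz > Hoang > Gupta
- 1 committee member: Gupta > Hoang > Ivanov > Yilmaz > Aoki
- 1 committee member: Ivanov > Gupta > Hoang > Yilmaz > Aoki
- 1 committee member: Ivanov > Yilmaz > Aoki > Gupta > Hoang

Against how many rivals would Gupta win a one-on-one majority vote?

Gupta against each rival (13 committee members):
Gupta vs Yilmaz: Gupta preferred on 1+1 = 2 ballots; Yilmaz wins 11–2.
Gupta vs Ivanov: 5+1 = 6 for Gupta, 7 for Ivanov — Ivanov by 7–6.
Gupta vs Hoang: 8 to 5, Gupta.
Gupta vs Aoki: Gupta wins 7–6.
Gupta beats Hoang, Aoki; loses to Yilmaz, Ivanov — 2 pairwise wins.

2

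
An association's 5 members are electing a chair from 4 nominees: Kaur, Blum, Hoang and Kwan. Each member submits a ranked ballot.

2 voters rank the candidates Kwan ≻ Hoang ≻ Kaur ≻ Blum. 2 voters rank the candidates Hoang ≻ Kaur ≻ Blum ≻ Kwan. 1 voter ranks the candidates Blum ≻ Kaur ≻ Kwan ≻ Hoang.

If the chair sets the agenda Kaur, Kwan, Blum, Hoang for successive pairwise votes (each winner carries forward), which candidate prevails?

Round 1: Kaur vs Kwan — 3–2, Kaur advances.
Round 2: Kaur vs Blum — 4–1, Kaur advances.
Round 3: Kaur vs Hoang — 1–4, Hoang advances.
Hoang survives the agenda.

Hoang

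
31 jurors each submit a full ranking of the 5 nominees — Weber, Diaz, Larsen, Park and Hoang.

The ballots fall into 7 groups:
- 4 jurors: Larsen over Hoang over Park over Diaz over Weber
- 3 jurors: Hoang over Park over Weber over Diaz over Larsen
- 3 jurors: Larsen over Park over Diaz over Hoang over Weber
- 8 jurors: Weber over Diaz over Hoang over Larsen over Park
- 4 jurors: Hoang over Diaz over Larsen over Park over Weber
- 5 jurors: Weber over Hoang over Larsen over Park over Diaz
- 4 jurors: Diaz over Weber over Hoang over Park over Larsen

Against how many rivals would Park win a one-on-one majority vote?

Park against each rival (31 jurors):
Park vs Weber: Park is ranked higher on 4+3+3+4 = 14 ballots, Weber on 17. Weber wins 17–14.
Park vs Diaz: 15 to 16, Diaz.
Park vs Larsen: Park preferred on 3+4 = 7 ballots; Larsen wins 24–7.
Park vs Hoang: 3 for Park, 28 for Hoang — Hoang by 28–3.
Park beats no one; loses to Weber, Diaz, Larsen, Hoang — 0 pairwise wins.

0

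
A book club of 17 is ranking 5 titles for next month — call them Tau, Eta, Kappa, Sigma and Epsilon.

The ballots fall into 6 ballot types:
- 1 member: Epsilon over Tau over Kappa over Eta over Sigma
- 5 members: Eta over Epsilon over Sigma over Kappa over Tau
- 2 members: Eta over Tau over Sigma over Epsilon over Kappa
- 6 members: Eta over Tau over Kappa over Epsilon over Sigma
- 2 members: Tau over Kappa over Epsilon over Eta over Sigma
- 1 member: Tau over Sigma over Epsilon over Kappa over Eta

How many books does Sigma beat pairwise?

0

Sigma against each rival (17 members):
Sigma vs Tau: Tau wins 12–5.
Sigma vs Eta: Sigma preferred on 1 ballot; Eta wins 16–1.
Sigma vs Kappa: Sigma is ranked higher on 5+2+1 = 8 ballots, Kappa on 9. Kappa wins 9–8.
Sigma–Epsilon: Epsilon 14–3.
Sigma beats no one; loses to Tau, Eta, Kappa, Epsilon — 0 pairwise wins.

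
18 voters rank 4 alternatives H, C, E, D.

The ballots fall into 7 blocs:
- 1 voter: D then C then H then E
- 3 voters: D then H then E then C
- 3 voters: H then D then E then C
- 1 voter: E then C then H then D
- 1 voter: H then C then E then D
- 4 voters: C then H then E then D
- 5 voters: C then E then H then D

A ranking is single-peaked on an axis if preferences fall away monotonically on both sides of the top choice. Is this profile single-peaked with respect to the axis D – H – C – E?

Axis positions: D=1, H=2, C=3, E=4.
Bloc 1: ranking walks positions 1-3-2-4; C is ranked above H even though H lies between C and the peak D on the axis — preferences dip and rise again. Not single-peaked.
Bloc 2: ranking walks positions 1-2-4-3; E is ranked above C even though C lies between E and the peak D on the axis — preferences dip and rise again. Not single-peaked.
Bloc 3: ranking walks positions 2-1-4-3; E is ranked above C even though C lies between E and the peak H on the axis — preferences dip and rise again. Not single-peaked.
Bloc 4 (peak E at position 4): ranking walks positions 4-3-2-1, expanding outward from the peak — single-peaked.
Bloc 5 (peak H at position 2): ranking walks positions 2-3-4-1, expanding outward from the peak — single-peaked.
Bloc 6 (peak C at position 3): ranking walks positions 3-2-4-1, expanding outward from the peak — single-peaked.
Bloc 7 (peak C at position 3): ranking walks positions 3-4-2-1, expanding outward from the peak — single-peaked.
Bloc 1 violates single-peakedness, so the profile is not single-peaked on this axis.

no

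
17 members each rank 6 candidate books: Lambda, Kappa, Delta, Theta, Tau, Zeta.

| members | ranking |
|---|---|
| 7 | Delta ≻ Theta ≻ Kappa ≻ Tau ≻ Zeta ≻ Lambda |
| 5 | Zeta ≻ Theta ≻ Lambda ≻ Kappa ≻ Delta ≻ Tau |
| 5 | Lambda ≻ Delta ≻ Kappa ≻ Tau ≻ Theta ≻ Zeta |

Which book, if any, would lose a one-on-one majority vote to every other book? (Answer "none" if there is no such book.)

none

Head-to-head results (17 members):
Lambda–Kappa: Lambda 10–7.
Lambda vs Delta: Lambda, 10–7.
Lambda–Theta: Theta 12–5.
Lambda vs Tau: Lambda, 10–7.
Lambda vs Zeta: 5 for Lambda, 12 for Zeta — Zeta by 12–5.
Kappa vs Delta: 5 to 12, Delta.
Kappa vs Theta: Kappa preferred on 5 ballots; Theta wins 12–5.
Kappa–Tau: Kappa 17–0.
Kappa vs Zeta: Kappa wins 12–5.
Delta vs Theta: Delta preferred on 7+5 = 12 ballots; Delta wins 12–5.
Delta vs Tau: 7+5+5 = 17 for Delta, 0 for Tau — Delta by 17–0.
Delta vs Zeta: 12 to 5, Delta.
Theta vs Tau: Theta is ranked higher on 7+5 = 12 ballots, Tau on 5. Theta wins 12–5.
Theta–Zeta: Theta 12–5.
Tau vs Zeta: 7+5 = 12 for Tau, 5 for Zeta — Tau by 12–5.
Every book wins at least one matchup (Lambda beats Kappa; Kappa beats Tau; Delta beats Kappa; Theta beats Lambda; Tau beats Zeta; Zeta beats Lambda), so there is no Condorcet loser.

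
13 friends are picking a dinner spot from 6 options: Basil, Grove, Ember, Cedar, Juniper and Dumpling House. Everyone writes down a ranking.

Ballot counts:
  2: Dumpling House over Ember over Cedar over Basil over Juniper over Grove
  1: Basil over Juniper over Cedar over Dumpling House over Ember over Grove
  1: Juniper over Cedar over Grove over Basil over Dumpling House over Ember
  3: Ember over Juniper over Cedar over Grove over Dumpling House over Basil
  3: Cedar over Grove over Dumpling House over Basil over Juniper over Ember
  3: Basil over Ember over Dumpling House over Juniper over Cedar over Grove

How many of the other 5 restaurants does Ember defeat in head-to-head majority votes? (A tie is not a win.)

3

Ember against each rival (13 friends):
Ember vs Basil: Basil, 8–5.
Ember–Grove: Ember 9–4.
Ember vs Cedar: Ember preferred on 2+3+3 = 8 ballots; Ember wins 8–5.
Ember vs Juniper: 8 to 5, Ember.
Ember vs Dumpling House: 3+3 = 6 for Ember, 7 for Dumpling House — Dumpling House by 7–6.
Ember beats Grove, Cedar, Juniper; loses to Basil, Dumpling House — 3 pairwise wins.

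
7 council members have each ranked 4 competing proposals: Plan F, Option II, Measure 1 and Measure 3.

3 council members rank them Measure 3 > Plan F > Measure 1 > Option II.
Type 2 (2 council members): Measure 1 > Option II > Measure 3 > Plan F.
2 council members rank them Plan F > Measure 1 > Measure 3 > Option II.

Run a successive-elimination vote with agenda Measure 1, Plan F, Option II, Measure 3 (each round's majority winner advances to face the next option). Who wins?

Measure 3

Round 1: Measure 1 vs Plan F — 2–5, Plan F advances.
Round 2: Plan F vs Option II — 5–2, Plan F advances.
Round 3: Plan F vs Measure 3 — 2–5, Measure 3 advances.
The agenda winner is Measure 3.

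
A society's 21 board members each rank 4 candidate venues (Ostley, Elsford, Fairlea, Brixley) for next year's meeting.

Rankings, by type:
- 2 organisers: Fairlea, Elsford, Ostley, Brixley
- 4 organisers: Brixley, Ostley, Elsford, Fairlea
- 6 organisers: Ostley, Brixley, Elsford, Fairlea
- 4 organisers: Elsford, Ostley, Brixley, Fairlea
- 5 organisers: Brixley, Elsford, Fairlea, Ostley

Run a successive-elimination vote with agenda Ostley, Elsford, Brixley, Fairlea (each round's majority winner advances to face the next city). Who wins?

Brixley

Round 1: Ostley vs Elsford — 10–11, Elsford advances.
Round 2: Elsford vs Brixley — 6–15, Brixley advances.
Round 3: Brixley vs Fairlea — 19–2, Brixley advances.
Brixley survives the agenda.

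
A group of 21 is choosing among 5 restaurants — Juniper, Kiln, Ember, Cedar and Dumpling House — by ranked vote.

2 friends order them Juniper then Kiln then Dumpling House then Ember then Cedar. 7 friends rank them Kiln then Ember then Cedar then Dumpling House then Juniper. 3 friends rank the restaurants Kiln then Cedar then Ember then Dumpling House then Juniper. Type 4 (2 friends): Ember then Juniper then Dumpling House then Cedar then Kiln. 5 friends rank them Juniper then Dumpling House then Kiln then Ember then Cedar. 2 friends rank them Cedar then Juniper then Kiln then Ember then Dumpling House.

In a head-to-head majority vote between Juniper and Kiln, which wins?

Ballots ranking Juniper above Kiln: 2 + 2 + 5 + 2 = 11.
Ballots ranking Kiln above Juniper: 21 − 11 = 10.
Juniper wins the head-to-head 11–10.

Juniper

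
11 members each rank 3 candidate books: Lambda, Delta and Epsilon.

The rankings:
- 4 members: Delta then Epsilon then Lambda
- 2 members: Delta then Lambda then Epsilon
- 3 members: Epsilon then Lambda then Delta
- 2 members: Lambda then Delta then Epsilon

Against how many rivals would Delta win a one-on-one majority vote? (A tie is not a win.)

Delta against each rival (11 members):
Delta vs Lambda: Delta wins 6–5.
Delta vs Epsilon: 4+2+2 = 8 for Delta, 3 for Epsilon — Delta by 8–3.
Delta beats Lambda, Epsilon — 2 pairwise wins.

2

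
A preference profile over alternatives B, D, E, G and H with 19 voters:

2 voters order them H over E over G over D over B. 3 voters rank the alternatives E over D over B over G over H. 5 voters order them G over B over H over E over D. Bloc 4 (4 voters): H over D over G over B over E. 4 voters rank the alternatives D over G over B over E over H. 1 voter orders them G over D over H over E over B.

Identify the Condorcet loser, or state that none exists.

Head-to-head results (19 voters):
B vs D: D wins 14–5.
B vs E: B wins 13–6.
B vs G: B preferred on 3 ballots; G wins 16–3.
B vs H: B, 12–7.
D vs E: E, 10–9.
D vs G: D preferred on 3+4+4 = 11 ballots; D wins 11–8.
D–H: H 11–8.
E vs G: G wins 14–5.
E vs H: E preferred on 3+4 = 7 ballots; H wins 12–7.
G vs H: G is ranked higher on 3+5+4+1 = 13 ballots, H on 6. G wins 13–6.
No alternative is winless: B beats E; D beats B; E beats D; G beats B; H beats D. There is no Condorcet loser.

none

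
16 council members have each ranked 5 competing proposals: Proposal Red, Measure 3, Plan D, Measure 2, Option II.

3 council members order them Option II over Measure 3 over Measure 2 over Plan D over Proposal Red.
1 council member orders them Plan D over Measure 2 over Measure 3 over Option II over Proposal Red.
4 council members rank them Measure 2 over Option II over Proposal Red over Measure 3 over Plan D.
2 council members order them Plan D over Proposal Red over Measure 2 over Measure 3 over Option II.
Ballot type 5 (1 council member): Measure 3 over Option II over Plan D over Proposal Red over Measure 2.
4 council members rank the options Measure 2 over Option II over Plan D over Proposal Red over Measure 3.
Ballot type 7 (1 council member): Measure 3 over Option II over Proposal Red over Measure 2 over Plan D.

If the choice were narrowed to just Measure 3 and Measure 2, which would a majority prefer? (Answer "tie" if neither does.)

Measure 2

Ballots ranking Measure 3 above Measure 2: 3 + 1 + 1 = 5.
Ballots ranking Measure 2 above Measure 3: 16 − 5 = 11.
Measure 2 wins the head-to-head 11–5.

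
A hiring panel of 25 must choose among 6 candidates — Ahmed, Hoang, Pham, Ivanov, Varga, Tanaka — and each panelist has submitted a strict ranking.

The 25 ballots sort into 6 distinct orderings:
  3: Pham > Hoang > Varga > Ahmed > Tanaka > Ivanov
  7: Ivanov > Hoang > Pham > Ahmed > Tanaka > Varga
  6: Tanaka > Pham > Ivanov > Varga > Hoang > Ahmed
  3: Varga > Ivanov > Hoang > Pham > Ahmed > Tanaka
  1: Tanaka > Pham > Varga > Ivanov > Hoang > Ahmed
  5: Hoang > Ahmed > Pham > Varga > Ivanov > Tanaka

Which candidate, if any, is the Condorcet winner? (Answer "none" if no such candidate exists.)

none

Check each pair by majority over 25 ballots:
Ahmed vs Hoang: Hoang wins 25–0.
Ahmed vs Pham: 5 for Ahmed, 20 for Pham — Pham by 20–5.
Ahmed vs Ivanov: Ivanov wins 17–8.
Ahmed vs Varga: Varga wins 13–12.
Ahmed vs Tanaka: Ahmed is ranked higher on 3+7+3+5 = 18 ballots, Tanaka on 7. Ahmed wins 18–7.
Hoang vs Pham: 7+3+5 = 15 for Hoang, 10 for Pham — Hoang by 15–10.
Hoang vs Ivanov: Ivanov wins 17–8.
Hoang vs Varga: 3+7+5 = 15 for Hoang, 10 for Varga — Hoang by 15–10.
Hoang vs Tanaka: Hoang wins 18–7.
Pham vs Ivanov: Pham is ranked higher on 3+6+1+5 = 15 ballots, Ivanov on 10. Pham wins 15–10.
Pham vs Varga: Pham is ranked higher on 3+7+6+1+5 = 22 ballots, Varga on 3. Pham wins 22–3.
Pham vs Tanaka: Pham wins 18–7.
Ivanov vs Varga: Ivanov, 13–12.
Ivanov vs Tanaka: Ivanov preferred on 7+3+5 = 15 ballots; Ivanov wins 15–10.
Varga vs Tanaka: Varga preferred on 3+3+5 = 11 ballots; Tanaka wins 14–11.
Every candidate loses at least once (Ahmed loses to Hoang; Hoang loses to Ivanov; Pham loses to Hoang; Ivanov loses to Pham; Varga loses to Hoang; Tanaka loses to Ahmed). The majority relation contains the cycle Ahmed beats Tanaka beats Varga beats Ahmed, so there is no Condorcet winner.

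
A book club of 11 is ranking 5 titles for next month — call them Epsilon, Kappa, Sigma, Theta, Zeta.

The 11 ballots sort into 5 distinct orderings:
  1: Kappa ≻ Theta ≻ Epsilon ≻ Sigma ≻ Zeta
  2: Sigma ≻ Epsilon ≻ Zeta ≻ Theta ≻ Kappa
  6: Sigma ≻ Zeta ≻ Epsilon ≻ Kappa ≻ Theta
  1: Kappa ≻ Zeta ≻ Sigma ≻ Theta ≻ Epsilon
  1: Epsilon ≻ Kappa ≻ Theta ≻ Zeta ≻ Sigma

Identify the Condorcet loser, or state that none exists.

Head-to-head results (11 members):
Epsilon vs Kappa: 2+6+1 = 9 for Epsilon, 2 for Kappa — Epsilon by 9–2.
Epsilon–Sigma: Sigma 9–2.
Epsilon vs Theta: Epsilon, 9–2.
Epsilon–Zeta: Zeta 7–4.
Kappa vs Sigma: Kappa preferred on 1+1+1 = 3 ballots; Sigma wins 8–3.
Kappa vs Theta: 9 to 2, Kappa.
Kappa vs Zeta: Zeta wins 8–3.
Sigma vs Theta: 2+6+1 = 9 for Sigma, 2 for Theta — Sigma by 9–2.
Sigma vs Zeta: Sigma, 9–2.
Theta vs Zeta: Zeta, 9–2.
Only Theta has no wins; Theta is the Condorcet loser.

Theta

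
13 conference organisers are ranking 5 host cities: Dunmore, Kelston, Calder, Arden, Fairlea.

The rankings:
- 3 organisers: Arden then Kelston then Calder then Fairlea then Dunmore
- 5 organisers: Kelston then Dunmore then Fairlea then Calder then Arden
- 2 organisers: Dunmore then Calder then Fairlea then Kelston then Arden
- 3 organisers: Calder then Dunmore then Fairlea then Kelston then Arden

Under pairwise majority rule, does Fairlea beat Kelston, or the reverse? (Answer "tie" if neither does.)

Ballots ranking Fairlea above Kelston: 2 + 3 = 5.
Ballots ranking Kelston above Fairlea: 13 − 5 = 8.
Kelston wins the head-to-head 8–5.

Kelston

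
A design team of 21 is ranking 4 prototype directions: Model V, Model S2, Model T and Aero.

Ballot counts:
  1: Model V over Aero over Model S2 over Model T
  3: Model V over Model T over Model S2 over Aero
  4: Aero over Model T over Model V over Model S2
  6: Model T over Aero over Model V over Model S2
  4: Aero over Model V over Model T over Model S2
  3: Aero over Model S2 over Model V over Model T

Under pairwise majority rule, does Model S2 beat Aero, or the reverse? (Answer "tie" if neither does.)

Ballots ranking Model S2 above Aero: 3.
Ballots ranking Aero above Model S2: 21 − 3 = 18.
Aero wins the head-to-head 18–3.

Aero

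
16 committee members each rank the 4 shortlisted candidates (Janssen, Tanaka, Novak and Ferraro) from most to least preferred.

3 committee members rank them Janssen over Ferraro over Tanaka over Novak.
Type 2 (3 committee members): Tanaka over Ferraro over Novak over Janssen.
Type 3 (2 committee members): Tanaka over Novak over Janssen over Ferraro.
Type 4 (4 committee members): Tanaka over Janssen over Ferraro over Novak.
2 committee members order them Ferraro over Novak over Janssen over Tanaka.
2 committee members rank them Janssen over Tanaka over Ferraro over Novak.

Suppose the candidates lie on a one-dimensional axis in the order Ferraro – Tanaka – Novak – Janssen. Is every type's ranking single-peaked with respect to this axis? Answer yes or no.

Axis positions: Ferraro=1, Tanaka=2, Novak=3, Janssen=4.
Type 1: ranking walks positions 4-1-2-3; Ferraro is ranked above Novak even though Novak lies between Ferraro and the peak Janssen on the axis — preferences dip and rise again. Not single-peaked.
Type 2 (peak Tanaka at position 2): ranking walks positions 2-1-3-4, expanding outward from the peak — single-peaked.
Type 3 (peak Tanaka at position 2): ranking walks positions 2-3-4-1, expanding outward from the peak — single-peaked.
Type 4: ranking walks positions 2-4-1-3; Janssen is ranked above Novak even though Novak lies between Janssen and the peak Tanaka on the axis — preferences dip and rise again. Not single-peaked.
Type 5: ranking walks positions 1-3-4-2; Novak is ranked above Tanaka even though Tanaka lies between Novak and the peak Ferraro on the axis — preferences dip and rise again. Not single-peaked.
Type 6: ranking walks positions 4-2-1-3; Tanaka is ranked above Novak even though Novak lies between Tanaka and the peak Janssen on the axis — preferences dip and rise again. Not single-peaked.
Type 1 violates single-peakedness, so the profile is not single-peaked on this axis.

no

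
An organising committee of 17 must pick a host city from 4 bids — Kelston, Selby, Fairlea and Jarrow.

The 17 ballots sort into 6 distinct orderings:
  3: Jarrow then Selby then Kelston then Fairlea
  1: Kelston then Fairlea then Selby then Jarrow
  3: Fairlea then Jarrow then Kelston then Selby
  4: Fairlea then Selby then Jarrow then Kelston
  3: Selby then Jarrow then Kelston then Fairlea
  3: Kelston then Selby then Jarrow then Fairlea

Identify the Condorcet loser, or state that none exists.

Pairwise majorities:
Kelston vs Selby: Selby wins 10–7.
Kelston–Fairlea: Kelston 10–7.
Kelston vs Jarrow: Jarrow, 13–4.
Selby vs Fairlea: Selby preferred on 3+3+3 = 9 ballots; Selby wins 9–8.
Selby vs Jarrow: Selby, 11–6.
Fairlea–Jarrow: Jarrow 9–8.
Only Fairlea has no wins; Fairlea is the Condorcet loser.

Fairlea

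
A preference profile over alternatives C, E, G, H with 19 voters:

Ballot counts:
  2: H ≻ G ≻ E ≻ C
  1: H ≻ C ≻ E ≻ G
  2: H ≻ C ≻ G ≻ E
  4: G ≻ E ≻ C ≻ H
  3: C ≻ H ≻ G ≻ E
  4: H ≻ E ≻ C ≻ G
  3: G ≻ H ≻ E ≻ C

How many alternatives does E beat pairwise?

E against each rival (19 voters):
E vs C: 13 to 6, E.
E vs G: E is ranked higher on 1+4 = 5 ballots, G on 14. G wins 14–5.
E vs H: E preferred on 4 ballots; H wins 15–4.
E beats C; loses to G, H — 1 pairwise win.

1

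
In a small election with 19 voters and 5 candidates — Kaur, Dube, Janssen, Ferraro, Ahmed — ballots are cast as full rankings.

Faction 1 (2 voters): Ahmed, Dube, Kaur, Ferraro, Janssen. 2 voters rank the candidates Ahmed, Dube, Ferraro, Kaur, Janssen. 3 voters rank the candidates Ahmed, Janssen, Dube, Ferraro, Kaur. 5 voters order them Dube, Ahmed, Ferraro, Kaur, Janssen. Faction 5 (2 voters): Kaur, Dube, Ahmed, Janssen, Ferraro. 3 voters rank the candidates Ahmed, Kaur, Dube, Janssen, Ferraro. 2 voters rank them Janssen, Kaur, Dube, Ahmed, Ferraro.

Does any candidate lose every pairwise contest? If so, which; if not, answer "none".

Pairwise majorities:
Kaur–Dube: Dube 12–7.
Kaur vs Janssen: Kaur, 14–5.
Kaur–Ferraro: Ferraro 10–9.
Kaur vs Ahmed: Ahmed, 15–4.
Dube–Janssen: Dube 14–5.
Dube vs Ferraro: 19 to 0, Dube.
Dube vs Ahmed: Ahmed, 10–9.
Janssen vs Ferraro: Janssen, 10–9.
Janssen vs Ahmed: 2 to 17, Ahmed.
Ferraro vs Ahmed: Ferraro is ranked higher on 0 ballots, Ahmed on 19. Ahmed wins 19–0.
Each candidate has at least one pairwise win (Kaur beats Janssen; Dube beats Kaur; Janssen beats Ferraro; Ferraro beats Kaur; Ahmed beats Kaur) — no Condorcet loser.

none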